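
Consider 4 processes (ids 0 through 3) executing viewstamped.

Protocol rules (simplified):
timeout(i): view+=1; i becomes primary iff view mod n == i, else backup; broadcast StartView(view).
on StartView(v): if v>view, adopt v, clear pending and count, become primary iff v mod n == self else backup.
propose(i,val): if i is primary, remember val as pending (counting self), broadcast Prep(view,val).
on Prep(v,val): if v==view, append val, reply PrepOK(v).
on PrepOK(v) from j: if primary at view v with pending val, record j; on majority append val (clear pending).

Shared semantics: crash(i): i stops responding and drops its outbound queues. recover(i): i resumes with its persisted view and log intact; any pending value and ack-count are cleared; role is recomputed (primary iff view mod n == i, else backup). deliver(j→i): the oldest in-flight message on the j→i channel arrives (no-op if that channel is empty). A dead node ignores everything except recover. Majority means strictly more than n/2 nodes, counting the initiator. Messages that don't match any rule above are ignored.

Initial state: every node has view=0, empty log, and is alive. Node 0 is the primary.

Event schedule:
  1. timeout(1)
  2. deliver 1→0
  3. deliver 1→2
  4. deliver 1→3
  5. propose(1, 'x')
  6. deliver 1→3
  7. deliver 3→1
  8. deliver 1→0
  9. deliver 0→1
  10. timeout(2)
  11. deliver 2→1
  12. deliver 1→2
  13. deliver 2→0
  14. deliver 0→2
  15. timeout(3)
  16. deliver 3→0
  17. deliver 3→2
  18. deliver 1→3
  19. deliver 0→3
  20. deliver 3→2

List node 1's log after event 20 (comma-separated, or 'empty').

[1] timeout(1) → N1(prim v1 [-])
[2] deliver 1→0 → N0(back v1 [-])
[3] deliver 1→2 → N2(back v1 [-])
[4] deliver 1→3 → N3(back v1 [-])
[5] propose(1,'x') → ∅
[6] deliver 1→3 → N3(back v1 [x])
[7] deliver 3→1 → ∅
[8] deliver 1→0 → N0(back v1 [x])
[9] deliver 0→1 → N1(prim v1 [x])
[10] timeout(2) → N2(prim v2 [-])
[11] deliver 2→1 → N1(back v2 [x])
[12] deliver 1→2 → ∅
[13] deliver 2→0 → N0(back v2 [x])
[14] deliver 0→2 → ∅
[15] timeout(3) → N3(back v2 [x])
[16] deliver 3→0 → ∅
[17] deliver 3→2 → ∅
[18] deliver 1→3 → ∅
[19] deliver 0→3 → ∅
[20] deliver 3→2 → ∅

x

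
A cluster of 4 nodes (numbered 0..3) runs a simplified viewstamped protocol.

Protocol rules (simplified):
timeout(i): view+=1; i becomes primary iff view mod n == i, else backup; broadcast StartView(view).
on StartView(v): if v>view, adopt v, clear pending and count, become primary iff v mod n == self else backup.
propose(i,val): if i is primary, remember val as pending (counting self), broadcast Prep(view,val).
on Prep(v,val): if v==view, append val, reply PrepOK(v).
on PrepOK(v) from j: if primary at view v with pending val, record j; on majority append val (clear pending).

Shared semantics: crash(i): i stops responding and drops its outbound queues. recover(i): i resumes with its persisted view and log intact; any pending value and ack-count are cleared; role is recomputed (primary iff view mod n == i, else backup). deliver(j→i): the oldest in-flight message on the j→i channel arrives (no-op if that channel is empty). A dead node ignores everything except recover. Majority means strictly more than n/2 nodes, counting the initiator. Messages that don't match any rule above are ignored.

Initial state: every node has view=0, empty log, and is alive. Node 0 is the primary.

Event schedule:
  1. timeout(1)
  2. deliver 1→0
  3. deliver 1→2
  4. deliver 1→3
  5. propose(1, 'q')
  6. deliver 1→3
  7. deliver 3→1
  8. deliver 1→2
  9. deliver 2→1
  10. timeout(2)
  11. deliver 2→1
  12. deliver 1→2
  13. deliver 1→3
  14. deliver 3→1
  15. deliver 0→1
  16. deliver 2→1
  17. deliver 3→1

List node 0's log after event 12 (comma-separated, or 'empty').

empty

after 1 — timeout(1): n1:prim/v1/[-]
after 2 — deliver 1→0: n0:back/v1/[-]
after 3 — deliver 1→2: n2:back/v1/[-]
after 4 — deliver 1→3: n3:back/v1/[-]
after 5 — propose(1,'q'): ·
after 6 — deliver 1→3: n3:back/v1/[q]
after 7 — deliver 3→1: ·
after 8 — deliver 1→2: n2:back/v1/[q]
after 9 — deliver 2→1: n1:prim/v1/[q]
after 10 — timeout(2): n2:prim/v2/[q]
after 11 — deliver 2→1: n1:back/v2/[q]
after 12 — deliver 1→2: ·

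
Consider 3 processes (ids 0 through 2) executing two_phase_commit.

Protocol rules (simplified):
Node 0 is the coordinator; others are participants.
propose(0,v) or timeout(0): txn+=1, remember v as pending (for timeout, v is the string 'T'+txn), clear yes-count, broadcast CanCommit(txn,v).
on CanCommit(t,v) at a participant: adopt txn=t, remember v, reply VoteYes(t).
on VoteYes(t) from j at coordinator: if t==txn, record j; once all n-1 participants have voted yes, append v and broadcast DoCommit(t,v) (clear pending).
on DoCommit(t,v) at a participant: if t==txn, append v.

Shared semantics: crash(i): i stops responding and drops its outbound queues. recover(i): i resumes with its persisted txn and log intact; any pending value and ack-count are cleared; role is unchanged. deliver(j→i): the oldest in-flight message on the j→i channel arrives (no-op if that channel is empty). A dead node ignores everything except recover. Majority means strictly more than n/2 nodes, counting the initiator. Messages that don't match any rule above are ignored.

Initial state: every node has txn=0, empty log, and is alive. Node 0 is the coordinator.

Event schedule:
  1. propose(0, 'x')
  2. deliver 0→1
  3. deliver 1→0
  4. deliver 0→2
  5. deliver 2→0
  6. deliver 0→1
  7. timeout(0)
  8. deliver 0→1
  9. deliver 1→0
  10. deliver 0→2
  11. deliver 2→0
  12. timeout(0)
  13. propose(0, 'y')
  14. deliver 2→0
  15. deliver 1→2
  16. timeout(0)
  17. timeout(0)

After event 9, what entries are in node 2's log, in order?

e1 propose(0,'x'): 0[coor,t=1,-]
e2 deliver 0→1: 1[part,t=1,-]
e3 deliver 1→0: ·
e4 deliver 0→2: 2[part,t=1,-]
e5 deliver 2→0: 0[coor,t=1,x]
e6 deliver 0→1: 1[part,t=1,x]
e7 timeout(0): 0[coor,t=2,x]
e8 deliver 0→1: 1[part,t=2,x]
e9 deliver 1→0: ·

empty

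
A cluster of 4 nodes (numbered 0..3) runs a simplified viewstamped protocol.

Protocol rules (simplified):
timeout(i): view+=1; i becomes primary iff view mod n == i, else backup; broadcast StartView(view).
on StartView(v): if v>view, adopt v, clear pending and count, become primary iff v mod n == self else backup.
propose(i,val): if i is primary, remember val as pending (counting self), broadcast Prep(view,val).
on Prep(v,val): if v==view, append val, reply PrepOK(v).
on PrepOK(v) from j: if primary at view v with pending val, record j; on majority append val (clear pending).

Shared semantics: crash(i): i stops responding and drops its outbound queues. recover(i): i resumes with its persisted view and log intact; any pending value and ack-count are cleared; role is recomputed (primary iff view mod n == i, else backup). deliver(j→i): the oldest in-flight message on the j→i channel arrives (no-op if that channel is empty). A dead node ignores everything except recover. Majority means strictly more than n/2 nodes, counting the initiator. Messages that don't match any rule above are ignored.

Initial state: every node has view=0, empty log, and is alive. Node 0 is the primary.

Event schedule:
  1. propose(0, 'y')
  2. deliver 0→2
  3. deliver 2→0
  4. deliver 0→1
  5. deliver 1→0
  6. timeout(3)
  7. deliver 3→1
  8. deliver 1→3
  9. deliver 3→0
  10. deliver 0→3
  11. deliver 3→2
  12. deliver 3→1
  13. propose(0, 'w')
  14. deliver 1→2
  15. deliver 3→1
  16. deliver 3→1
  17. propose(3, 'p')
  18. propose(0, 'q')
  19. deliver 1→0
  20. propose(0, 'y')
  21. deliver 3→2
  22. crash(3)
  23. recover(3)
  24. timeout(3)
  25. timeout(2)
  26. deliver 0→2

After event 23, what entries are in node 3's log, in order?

[1] propose(0,'y') → ∅
[2] deliver 0→2 → N2(back v0 [y])
[3] deliver 2→0 → ∅
[4] deliver 0→1 → N1(back v0 [y])
[5] deliver 1→0 → N0(prim v0 [y])
[6] timeout(3) → N3(back v1 [-])
[7] deliver 3→1 → N1(prim v1 [y])
[8] deliver 1→3 → ∅
[9] deliver 3→0 → N0(back v1 [y])
[10] deliver 0→3 → ∅
[11] deliver 3→2 → N2(back v1 [y])
[12] deliver 3→1 → ∅
[13] propose(0,'w') → ∅
[14] deliver 1→2 → ∅
[15] deliver 3→1 → ∅
[16] deliver 3→1 → ∅
[17] propose(3,'p') → ∅
[18] propose(0,'q') → ∅
[19] deliver 1→0 → ∅
[20] propose(0,'y') → ∅
[21] deliver 3→2 → ∅
[22] crash(3) → N3(✗back v1 [-])
[23] recover(3) → N3(back v1 [-])

empty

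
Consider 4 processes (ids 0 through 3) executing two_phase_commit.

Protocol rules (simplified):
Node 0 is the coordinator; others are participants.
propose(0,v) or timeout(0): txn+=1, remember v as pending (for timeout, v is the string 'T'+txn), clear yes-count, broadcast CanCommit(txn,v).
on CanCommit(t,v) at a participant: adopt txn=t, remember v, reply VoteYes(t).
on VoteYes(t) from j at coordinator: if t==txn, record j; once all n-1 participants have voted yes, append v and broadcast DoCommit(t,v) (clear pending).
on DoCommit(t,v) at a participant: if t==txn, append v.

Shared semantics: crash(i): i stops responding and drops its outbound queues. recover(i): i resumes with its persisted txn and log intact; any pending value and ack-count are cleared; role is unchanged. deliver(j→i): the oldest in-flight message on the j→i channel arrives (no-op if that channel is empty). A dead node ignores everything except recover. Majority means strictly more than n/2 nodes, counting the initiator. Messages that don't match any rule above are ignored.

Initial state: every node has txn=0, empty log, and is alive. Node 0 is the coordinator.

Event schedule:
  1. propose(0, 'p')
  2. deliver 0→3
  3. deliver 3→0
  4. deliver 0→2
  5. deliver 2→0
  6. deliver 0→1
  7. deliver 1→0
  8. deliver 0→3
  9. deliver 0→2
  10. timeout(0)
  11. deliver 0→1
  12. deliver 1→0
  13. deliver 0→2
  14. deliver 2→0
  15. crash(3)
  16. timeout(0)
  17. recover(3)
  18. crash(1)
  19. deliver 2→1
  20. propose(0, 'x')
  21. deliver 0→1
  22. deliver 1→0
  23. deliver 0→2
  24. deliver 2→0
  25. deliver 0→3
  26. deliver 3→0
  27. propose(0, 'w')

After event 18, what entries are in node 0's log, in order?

p

step 1 propose(0,'p'): 0={coor,t=1,log=-}
step 2 deliver 0→3: 3={part,t=1,log=-}
step 3 deliver 3→0: —
step 4 deliver 0→2: 2={part,t=1,log=-}
step 5 deliver 2→0: —
step 6 deliver 0→1: 1={part,t=1,log=-}
step 7 deliver 1→0: 0={coor,t=1,log=p}
step 8 deliver 0→3: 3={part,t=1,log=p}
step 9 deliver 0→2: 2={part,t=1,log=p}
step 10 timeout(0): 0={coor,t=2,log=p}
step 11 deliver 0→1: 1={part,t=1,log=p}
step 12 deliver 1→0: —
step 13 deliver 0→2: 2={part,t=2,log=p}
step 14 deliver 2→0: —
step 15 crash(3): 3={✗part,t=1,log=p}
step 16 timeout(0): 0={coor,t=3,log=p}
step 17 recover(3): 3={part,t=1,log=p}
step 18 crash(1): 1={✗part,t=1,log=p}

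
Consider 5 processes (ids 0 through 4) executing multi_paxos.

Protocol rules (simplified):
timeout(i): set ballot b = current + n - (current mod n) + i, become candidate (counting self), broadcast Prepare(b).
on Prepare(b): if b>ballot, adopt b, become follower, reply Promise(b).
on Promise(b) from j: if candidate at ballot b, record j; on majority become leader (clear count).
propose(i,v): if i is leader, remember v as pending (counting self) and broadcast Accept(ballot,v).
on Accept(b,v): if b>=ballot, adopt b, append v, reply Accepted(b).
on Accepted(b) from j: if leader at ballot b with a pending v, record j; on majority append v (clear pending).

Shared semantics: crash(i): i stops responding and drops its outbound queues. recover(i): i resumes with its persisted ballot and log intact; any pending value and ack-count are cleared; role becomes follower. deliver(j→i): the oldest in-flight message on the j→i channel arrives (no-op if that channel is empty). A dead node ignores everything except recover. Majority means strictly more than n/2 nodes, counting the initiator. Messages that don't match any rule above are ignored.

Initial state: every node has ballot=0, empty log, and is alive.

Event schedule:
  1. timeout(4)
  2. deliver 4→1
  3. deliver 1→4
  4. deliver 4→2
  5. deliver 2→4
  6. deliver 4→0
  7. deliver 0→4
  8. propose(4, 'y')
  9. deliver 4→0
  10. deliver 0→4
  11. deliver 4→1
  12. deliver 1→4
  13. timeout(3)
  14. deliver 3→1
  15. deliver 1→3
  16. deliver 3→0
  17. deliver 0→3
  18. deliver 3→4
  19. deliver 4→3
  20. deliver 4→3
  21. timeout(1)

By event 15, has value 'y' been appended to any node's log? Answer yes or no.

yes

e1 timeout(4): 4[cand,b=9,-]
e2 deliver 4→1: 1[foll,b=9,-]
e3 deliver 1→4: ·
e4 deliver 4→2: 2[foll,b=9,-]
e5 deliver 2→4: 4[lead,b=9,-]
e6 deliver 4→0: 0[foll,b=9,-]
e7 deliver 0→4: ·
e8 propose(4,'y'): ·
e9 deliver 4→0: 0[foll,b=9,y]
e10 deliver 0→4: ·
e11 deliver 4→1: 1[foll,b=9,y]
e12 deliver 1→4: 4[lead,b=9,y]
e13 timeout(3): 3[cand,b=8,-]
e14 deliver 3→1: ·
e15 deliver 1→3: ·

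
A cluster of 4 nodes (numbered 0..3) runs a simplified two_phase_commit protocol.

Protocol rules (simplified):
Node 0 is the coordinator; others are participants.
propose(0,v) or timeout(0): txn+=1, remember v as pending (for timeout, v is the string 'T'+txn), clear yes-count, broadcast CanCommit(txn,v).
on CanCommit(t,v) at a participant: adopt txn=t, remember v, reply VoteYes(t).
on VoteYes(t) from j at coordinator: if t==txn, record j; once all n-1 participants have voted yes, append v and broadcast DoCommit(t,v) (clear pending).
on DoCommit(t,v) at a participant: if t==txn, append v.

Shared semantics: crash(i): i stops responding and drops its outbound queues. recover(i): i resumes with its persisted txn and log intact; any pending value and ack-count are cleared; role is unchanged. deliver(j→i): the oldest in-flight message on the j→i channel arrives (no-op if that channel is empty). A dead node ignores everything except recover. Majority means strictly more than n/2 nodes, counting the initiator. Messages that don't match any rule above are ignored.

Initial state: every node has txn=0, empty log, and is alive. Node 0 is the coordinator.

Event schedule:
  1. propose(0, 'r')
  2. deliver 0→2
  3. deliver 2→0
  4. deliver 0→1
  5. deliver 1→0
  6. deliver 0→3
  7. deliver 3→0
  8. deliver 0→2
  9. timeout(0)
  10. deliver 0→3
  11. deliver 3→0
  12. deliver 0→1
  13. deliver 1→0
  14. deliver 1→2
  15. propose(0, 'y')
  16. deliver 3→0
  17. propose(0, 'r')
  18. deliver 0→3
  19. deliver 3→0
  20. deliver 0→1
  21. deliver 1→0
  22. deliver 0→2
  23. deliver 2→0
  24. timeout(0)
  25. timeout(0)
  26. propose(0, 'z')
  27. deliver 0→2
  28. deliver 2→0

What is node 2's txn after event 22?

2

step 1 propose(0,'r'): 0={coor,t=1,log=-}
step 2 deliver 0→2: 2={part,t=1,log=-}
step 3 deliver 2→0: —
step 4 deliver 0→1: 1={part,t=1,log=-}
step 5 deliver 1→0: —
step 6 deliver 0→3: 3={part,t=1,log=-}
step 7 deliver 3→0: 0={coor,t=1,log=r}
step 8 deliver 0→2: 2={part,t=1,log=r}
step 9 timeout(0): 0={coor,t=2,log=r}
step 10 deliver 0→3: 3={part,t=1,log=r}
step 11 deliver 3→0: —
step 12 deliver 0→1: 1={part,t=1,log=r}
step 13 deliver 1→0: —
step 14 deliver 1→2: —
step 15 propose(0,'y'): 0={coor,t=3,log=r}
step 16 deliver 3→0: —
step 17 propose(0,'r'): 0={coor,t=4,log=r}
step 18 deliver 0→3: 3={part,t=2,log=r}
step 19 deliver 3→0: —
step 20 deliver 0→1: 1={part,t=2,log=r}
step 21 deliver 1→0: —
step 22 deliver 0→2: 2={part,t=2,log=r}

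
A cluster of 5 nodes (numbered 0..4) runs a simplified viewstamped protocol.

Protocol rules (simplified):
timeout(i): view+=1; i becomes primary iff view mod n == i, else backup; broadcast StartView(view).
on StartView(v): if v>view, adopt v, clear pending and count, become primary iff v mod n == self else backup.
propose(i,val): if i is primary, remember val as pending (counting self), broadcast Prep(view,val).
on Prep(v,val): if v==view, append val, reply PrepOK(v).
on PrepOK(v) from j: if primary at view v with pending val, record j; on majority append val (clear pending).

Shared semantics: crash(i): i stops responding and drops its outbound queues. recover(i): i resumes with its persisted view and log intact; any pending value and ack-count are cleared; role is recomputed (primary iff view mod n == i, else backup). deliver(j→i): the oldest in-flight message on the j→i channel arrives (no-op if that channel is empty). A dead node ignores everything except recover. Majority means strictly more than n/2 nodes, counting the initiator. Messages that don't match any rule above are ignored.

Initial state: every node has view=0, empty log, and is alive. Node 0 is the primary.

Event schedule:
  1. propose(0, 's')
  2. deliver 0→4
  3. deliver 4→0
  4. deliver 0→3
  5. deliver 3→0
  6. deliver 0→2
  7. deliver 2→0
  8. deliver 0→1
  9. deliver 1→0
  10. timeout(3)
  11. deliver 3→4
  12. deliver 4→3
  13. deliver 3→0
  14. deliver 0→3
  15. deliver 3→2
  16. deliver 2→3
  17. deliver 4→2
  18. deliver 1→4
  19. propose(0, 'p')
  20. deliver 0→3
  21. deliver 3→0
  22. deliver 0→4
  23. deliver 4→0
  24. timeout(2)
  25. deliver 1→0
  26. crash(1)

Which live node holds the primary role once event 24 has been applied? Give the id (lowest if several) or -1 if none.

1. propose(0,'s'):  nop
2. deliver 0→4:  <4:back v0 s>
3. deliver 4→0:  nop
4. deliver 0→3:  <3:back v0 s>
5. deliver 3→0:  <0:prim v0 s>
6. deliver 0→2:  <2:back v0 s>
7. deliver 2→0:  nop
8. deliver 0→1:  <1:back v0 s>
9. deliver 1→0:  nop
10. timeout(3):  <3:back v1 s>
11. deliver 3→4:  <4:back v1 s>
12. deliver 4→3:  nop
13. deliver 3→0:  <0:back v1 s>
14. deliver 0→3:  nop
15. deliver 3→2:  <2:back v1 s>
16. deliver 2→3:  nop
17. deliver 4→2:  nop
18. deliver 1→4:  nop
19. propose(0,'p'):  nop
20. deliver 0→3:  nop
21. deliver 3→0:  nop
22. deliver 0→4:  nop
23. deliver 4→0:  nop
24. timeout(2):  <2:prim v2 s>

2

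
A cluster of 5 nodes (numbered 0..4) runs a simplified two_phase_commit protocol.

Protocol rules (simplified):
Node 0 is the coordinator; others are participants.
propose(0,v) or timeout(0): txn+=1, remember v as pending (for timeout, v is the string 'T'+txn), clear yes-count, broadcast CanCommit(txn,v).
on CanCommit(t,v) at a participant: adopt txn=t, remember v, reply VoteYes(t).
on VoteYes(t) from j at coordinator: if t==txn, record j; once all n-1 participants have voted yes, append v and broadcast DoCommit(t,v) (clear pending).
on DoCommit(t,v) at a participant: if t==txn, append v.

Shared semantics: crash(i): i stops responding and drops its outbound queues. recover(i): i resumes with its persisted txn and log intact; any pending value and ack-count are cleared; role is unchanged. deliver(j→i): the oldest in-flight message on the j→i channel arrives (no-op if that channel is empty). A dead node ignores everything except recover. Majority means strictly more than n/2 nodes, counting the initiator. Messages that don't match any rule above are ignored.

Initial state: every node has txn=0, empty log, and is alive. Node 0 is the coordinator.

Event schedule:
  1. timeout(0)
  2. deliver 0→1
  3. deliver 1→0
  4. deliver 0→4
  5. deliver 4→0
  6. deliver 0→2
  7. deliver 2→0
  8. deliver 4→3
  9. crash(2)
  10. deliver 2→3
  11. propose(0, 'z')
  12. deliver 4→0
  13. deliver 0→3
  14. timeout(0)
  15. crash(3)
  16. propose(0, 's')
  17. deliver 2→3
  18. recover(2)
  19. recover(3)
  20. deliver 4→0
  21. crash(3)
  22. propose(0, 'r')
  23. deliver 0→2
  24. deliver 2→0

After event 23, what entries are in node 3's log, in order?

empty

e1 timeout(0): 0[coor,t=1,-]
e2 deliver 0→1: 1[part,t=1,-]
e3 deliver 1→0: ·
e4 deliver 0→4: 4[part,t=1,-]
e5 deliver 4→0: ·
e6 deliver 0→2: 2[part,t=1,-]
e7 deliver 2→0: ·
e8 deliver 4→3: ·
e9 crash(2): 2[✗part,t=1,-]
e10 deliver 2→3: ·
e11 propose(0,'z'): 0[coor,t=2,-]
e12 deliver 4→0: ·
e13 deliver 0→3: 3[part,t=1,-]
e14 timeout(0): 0[coor,t=3,-]
e15 crash(3): 3[✗part,t=1,-]
e16 propose(0,'s'): 0[coor,t=4,-]
e17 deliver 2→3: ·
e18 recover(2): 2[part,t=1,-]
e19 recover(3): 3[part,t=1,-]
e20 deliver 4→0: ·
e21 crash(3): 3[✗part,t=1,-]
e22 propose(0,'r'): 0[coor,t=5,-]
e23 deliver 0→2: 2[part,t=2,-]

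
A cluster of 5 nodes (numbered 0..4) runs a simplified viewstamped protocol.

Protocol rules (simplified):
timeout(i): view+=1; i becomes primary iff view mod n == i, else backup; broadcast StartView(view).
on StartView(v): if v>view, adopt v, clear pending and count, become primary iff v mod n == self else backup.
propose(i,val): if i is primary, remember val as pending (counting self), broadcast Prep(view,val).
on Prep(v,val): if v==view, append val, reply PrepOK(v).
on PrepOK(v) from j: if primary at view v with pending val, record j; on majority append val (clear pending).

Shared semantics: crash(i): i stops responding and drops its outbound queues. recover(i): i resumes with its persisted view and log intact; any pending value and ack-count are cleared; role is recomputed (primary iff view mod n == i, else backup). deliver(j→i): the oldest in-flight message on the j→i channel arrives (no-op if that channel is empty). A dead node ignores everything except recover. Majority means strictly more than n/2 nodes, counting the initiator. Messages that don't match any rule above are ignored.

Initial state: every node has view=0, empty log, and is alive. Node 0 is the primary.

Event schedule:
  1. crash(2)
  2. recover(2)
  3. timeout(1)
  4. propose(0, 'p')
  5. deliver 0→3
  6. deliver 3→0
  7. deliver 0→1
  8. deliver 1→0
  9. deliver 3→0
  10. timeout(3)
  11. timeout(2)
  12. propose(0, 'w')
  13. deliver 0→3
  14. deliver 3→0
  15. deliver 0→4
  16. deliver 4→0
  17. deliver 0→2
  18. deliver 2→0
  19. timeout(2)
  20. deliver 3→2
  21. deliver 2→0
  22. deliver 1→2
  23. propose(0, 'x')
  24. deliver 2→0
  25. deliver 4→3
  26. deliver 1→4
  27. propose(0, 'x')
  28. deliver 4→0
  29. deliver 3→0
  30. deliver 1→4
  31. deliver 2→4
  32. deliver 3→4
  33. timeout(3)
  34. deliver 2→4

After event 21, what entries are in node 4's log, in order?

[1] crash(2) → N2(✗back v0 [-])
[2] recover(2) → N2(back v0 [-])
[3] timeout(1) → N1(prim v1 [-])
[4] propose(0,'p') → ∅
[5] deliver 0→3 → N3(back v0 [p])
[6] deliver 3→0 → ∅
[7] deliver 0→1 → ∅
[8] deliver 1→0 → N0(back v1 [-])
[9] deliver 3→0 → ∅
[10] timeout(3) → N3(back v1 [p])
[11] timeout(2) → N2(back v1 [-])
[12] propose(0,'w') → ∅
[13] deliver 0→3 → ∅
[14] deliver 3→0 → ∅
[15] deliver 0→4 → N4(back v0 [p])
[16] deliver 4→0 → ∅
[17] deliver 0→2 → ∅
[18] deliver 2→0 → ∅
[19] timeout(2) → N2(prim v2 [-])
[20] deliver 3→2 → ∅
[21] deliver 2→0 → N0(back v2 [-])

p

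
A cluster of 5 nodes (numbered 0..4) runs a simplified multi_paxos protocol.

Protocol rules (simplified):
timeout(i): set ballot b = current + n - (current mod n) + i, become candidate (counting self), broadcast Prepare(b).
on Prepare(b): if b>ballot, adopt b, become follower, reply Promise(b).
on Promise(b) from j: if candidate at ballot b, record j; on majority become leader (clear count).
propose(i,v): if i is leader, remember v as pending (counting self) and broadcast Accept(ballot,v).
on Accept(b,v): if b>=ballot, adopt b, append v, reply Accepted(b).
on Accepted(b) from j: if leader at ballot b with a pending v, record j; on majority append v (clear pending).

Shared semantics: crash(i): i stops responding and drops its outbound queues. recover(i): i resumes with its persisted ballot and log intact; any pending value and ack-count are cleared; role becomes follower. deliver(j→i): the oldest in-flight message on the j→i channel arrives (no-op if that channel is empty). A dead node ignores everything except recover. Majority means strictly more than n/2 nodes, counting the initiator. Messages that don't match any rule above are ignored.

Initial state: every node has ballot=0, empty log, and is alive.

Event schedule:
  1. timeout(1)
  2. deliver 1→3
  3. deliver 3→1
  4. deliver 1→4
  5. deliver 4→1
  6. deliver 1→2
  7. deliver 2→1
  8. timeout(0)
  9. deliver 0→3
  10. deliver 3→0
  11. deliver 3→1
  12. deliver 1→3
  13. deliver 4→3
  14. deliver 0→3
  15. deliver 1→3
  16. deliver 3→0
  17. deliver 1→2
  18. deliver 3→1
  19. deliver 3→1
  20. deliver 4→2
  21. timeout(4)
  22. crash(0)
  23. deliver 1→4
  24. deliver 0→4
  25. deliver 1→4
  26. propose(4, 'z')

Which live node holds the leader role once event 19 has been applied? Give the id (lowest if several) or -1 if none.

after 1 — timeout(1): n1:cand/b6/[-]
after 2 — deliver 1→3: n3:foll/b6/[-]
after 3 — deliver 3→1: ·
after 4 — deliver 1→4: n4:foll/b6/[-]
after 5 — deliver 4→1: n1:lead/b6/[-]
after 6 — deliver 1→2: n2:foll/b6/[-]
after 7 — deliver 2→1: ·
after 8 — timeout(0): n0:cand/b5/[-]
after 9 — deliver 0→3: ·
after 10 — deliver 3→0: ·
after 11 — deliver 3→1: ·
after 12 — deliver 1→3: ·
after 13 — deliver 4→3: ·
after 14 — deliver 0→3: ·
after 15 — deliver 1→3: ·
after 16 — deliver 3→0: ·
after 17 — deliver 1→2: ·
after 18 — deliver 3→1: ·
after 19 — deliver 3→1: ·

1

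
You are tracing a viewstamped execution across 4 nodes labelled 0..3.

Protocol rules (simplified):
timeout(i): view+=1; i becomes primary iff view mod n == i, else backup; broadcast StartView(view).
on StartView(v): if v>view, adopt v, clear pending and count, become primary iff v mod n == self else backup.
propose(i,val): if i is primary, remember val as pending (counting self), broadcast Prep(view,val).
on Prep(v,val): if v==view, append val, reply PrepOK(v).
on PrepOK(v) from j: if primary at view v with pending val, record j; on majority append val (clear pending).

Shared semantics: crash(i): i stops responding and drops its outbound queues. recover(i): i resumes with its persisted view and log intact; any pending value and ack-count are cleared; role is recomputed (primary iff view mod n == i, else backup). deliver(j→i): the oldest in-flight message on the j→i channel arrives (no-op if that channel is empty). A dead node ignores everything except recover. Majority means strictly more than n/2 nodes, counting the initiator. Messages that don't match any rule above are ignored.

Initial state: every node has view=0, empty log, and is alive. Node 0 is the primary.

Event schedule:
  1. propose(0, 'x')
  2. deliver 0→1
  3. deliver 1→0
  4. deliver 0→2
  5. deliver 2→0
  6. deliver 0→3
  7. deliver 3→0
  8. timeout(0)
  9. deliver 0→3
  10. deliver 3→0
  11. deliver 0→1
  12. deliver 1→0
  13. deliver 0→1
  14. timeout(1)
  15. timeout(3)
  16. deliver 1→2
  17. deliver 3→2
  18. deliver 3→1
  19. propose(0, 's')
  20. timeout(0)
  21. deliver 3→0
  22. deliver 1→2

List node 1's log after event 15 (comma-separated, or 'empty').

x

step 1 propose(0,'x'): —
step 2 deliver 0→1: 1={back,v=0,log=x}
step 3 deliver 1→0: —
step 4 deliver 0→2: 2={back,v=0,log=x}
step 5 deliver 2→0: 0={prim,v=0,log=x}
step 6 deliver 0→3: 3={back,v=0,log=x}
step 7 deliver 3→0: —
step 8 timeout(0): 0={back,v=1,log=x}
step 9 deliver 0→3: 3={back,v=1,log=x}
step 10 deliver 3→0: —
step 11 deliver 0→1: 1={prim,v=1,log=x}
step 12 deliver 1→0: —
step 13 deliver 0→1: —
step 14 timeout(1): 1={back,v=2,log=x}
step 15 timeout(3): 3={back,v=2,log=x}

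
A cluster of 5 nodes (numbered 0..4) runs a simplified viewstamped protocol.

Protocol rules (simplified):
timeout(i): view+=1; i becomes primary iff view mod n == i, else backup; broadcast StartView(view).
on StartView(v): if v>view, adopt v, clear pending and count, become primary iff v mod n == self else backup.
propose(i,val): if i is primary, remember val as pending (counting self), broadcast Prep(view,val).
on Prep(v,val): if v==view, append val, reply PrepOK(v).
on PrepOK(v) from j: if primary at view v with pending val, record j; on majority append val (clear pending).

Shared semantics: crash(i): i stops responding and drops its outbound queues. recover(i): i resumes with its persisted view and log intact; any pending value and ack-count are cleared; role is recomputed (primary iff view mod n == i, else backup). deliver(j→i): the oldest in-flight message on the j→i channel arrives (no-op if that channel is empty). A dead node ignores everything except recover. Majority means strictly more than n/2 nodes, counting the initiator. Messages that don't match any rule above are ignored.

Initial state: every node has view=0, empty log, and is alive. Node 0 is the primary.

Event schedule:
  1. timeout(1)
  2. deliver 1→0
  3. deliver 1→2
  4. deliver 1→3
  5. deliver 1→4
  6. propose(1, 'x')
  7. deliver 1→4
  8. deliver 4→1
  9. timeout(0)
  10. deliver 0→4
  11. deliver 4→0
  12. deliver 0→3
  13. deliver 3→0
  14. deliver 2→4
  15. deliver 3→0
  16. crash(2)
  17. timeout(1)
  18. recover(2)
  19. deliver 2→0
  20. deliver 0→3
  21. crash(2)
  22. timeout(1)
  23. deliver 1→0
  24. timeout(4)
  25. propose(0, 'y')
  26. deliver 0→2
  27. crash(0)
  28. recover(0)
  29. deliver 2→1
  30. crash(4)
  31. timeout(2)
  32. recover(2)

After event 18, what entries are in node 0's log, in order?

[1] timeout(1) → N1(prim v1 [-])
[2] deliver 1→0 → N0(back v1 [-])
[3] deliver 1→2 → N2(back v1 [-])
[4] deliver 1→3 → N3(back v1 [-])
[5] deliver 1→4 → N4(back v1 [-])
[6] propose(1,'x') → ∅
[7] deliver 1→4 → N4(back v1 [x])
[8] deliver 4→1 → ∅
[9] timeout(0) → N0(back v2 [-])
[10] deliver 0→4 → N4(back v2 [x])
[11] deliver 4→0 → ∅
[12] deliver 0→3 → N3(back v2 [-])
[13] deliver 3→0 → ∅
[14] deliver 2→4 → ∅
[15] deliver 3→0 → ∅
[16] crash(2) → N2(✗back v1 [-])
[17] timeout(1) → N1(back v2 [-])
[18] recover(2) → N2(back v1 [-])

empty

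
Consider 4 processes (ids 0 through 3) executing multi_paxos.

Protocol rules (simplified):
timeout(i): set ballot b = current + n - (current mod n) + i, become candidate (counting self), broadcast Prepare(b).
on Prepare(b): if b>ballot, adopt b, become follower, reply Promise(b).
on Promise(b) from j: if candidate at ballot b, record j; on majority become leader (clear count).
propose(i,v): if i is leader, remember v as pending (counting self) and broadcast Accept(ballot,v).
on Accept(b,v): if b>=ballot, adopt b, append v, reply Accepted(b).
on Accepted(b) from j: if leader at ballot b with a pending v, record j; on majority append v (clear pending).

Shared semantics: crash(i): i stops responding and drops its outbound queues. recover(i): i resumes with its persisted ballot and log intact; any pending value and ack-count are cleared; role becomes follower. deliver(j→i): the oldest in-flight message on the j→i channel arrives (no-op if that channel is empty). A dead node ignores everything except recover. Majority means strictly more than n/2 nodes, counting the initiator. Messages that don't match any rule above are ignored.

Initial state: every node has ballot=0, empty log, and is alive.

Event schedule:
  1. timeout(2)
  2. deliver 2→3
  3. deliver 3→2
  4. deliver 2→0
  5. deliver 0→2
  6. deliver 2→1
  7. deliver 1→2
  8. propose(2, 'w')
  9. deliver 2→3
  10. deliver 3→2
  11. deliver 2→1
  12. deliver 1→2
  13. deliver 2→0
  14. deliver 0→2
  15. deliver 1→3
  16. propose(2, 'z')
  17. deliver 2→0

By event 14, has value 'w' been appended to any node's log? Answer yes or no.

[1] timeout(2) → N2(cand b6 [-])
[2] deliver 2→3 → N3(foll b6 [-])
[3] deliver 3→2 → ∅
[4] deliver 2→0 → N0(foll b6 [-])
[5] deliver 0→2 → N2(lead b6 [-])
[6] deliver 2→1 → N1(foll b6 [-])
[7] deliver 1→2 → ∅
[8] propose(2,'w') → ∅
[9] deliver 2→3 → N3(foll b6 [w])
[10] deliver 3→2 → ∅
[11] deliver 2→1 → N1(foll b6 [w])
[12] deliver 1→2 → N2(lead b6 [w])
[13] deliver 2→0 → N0(foll b6 [w])
[14] deliver 0→2 → ∅

yes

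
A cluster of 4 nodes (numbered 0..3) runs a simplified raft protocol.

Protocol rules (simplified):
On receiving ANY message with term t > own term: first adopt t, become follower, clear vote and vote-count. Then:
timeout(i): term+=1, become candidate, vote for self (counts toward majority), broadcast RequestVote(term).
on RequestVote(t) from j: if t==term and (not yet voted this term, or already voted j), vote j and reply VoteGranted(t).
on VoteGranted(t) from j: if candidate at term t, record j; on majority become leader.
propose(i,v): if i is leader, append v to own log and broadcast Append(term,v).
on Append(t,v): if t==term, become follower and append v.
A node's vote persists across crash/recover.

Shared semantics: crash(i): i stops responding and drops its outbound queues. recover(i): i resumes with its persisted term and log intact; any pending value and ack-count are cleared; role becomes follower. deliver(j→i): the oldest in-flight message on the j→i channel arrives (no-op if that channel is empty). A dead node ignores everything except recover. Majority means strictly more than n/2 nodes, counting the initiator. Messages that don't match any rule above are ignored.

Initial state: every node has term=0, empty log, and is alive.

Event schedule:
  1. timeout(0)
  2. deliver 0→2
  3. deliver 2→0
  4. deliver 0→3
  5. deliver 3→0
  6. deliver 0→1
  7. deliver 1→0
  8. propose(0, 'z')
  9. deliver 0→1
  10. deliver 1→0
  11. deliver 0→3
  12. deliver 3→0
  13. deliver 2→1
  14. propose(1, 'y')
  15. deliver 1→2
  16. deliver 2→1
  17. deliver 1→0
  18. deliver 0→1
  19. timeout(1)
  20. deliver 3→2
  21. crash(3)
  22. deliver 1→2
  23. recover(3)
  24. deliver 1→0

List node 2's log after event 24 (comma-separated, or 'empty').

empty

[1] timeout(0) → N0(cand t1 [-])
[2] deliver 0→2 → N2(foll t1 [-])
[3] deliver 2→0 → ∅
[4] deliver 0→3 → N3(foll t1 [-])
[5] deliver 3→0 → N0(lead t1 [-])
[6] deliver 0→1 → N1(foll t1 [-])
[7] deliver 1→0 → ∅
[8] propose(0,'z') → N0(lead t1 [z])
[9] deliver 0→1 → N1(foll t1 [z])
[10] deliver 1→0 → ∅
[11] deliver 0→3 → N3(foll t1 [z])
[12] deliver 3→0 → ∅
[13] deliver 2→1 → ∅
[14] propose(1,'y') → ∅
[15] deliver 1→2 → ∅
[16] deliver 2→1 → ∅
[17] deliver 1→0 → ∅
[18] deliver 0→1 → ∅
[19] timeout(1) → N1(cand t2 [z])
[20] deliver 3→2 → ∅
[21] crash(3) → N3(✗foll t1 [z])
[22] deliver 1→2 → N2(foll t2 [-])
[23] recover(3) → N3(foll t1 [z])
[24] deliver 1→0 → N0(foll t2 [z])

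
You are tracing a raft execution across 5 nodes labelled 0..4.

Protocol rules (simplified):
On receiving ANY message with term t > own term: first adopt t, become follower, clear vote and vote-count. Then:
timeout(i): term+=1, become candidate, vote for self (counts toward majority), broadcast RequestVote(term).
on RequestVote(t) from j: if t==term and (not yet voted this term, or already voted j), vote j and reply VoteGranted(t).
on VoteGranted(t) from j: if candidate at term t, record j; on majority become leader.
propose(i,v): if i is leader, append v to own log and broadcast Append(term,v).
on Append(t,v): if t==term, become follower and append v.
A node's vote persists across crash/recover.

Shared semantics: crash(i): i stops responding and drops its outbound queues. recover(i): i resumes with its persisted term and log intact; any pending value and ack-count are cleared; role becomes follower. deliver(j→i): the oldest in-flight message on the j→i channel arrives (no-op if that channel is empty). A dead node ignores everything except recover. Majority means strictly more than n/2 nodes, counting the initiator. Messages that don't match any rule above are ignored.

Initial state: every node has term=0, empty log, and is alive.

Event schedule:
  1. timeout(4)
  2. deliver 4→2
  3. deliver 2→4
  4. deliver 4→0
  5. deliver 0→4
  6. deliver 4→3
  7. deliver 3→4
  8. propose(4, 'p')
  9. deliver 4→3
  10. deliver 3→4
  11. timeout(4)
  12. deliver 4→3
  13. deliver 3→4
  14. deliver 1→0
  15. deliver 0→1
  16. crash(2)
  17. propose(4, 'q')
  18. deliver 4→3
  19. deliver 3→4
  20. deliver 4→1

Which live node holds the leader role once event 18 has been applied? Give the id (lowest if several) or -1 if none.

1. timeout(4):  <4:cand t1 ->
2. deliver 4→2:  <2:foll t1 ->
3. deliver 2→4:  nop
4. deliver 4→0:  <0:foll t1 ->
5. deliver 0→4:  <4:lead t1 ->
6. deliver 4→3:  <3:foll t1 ->
7. deliver 3→4:  nop
8. propose(4,'p'):  <4:lead t1 p>
9. deliver 4→3:  <3:foll t1 p>
10. deliver 3→4:  nop
11. timeout(4):  <4:cand t2 p>
12. deliver 4→3:  <3:foll t2 p>
13. deliver 3→4:  nop
14. deliver 1→0:  nop
15. deliver 0→1:  nop
16. crash(2):  <2:✗foll t1 ->
17. propose(4,'q'):  nop
18. deliver 4→3:  nop

-1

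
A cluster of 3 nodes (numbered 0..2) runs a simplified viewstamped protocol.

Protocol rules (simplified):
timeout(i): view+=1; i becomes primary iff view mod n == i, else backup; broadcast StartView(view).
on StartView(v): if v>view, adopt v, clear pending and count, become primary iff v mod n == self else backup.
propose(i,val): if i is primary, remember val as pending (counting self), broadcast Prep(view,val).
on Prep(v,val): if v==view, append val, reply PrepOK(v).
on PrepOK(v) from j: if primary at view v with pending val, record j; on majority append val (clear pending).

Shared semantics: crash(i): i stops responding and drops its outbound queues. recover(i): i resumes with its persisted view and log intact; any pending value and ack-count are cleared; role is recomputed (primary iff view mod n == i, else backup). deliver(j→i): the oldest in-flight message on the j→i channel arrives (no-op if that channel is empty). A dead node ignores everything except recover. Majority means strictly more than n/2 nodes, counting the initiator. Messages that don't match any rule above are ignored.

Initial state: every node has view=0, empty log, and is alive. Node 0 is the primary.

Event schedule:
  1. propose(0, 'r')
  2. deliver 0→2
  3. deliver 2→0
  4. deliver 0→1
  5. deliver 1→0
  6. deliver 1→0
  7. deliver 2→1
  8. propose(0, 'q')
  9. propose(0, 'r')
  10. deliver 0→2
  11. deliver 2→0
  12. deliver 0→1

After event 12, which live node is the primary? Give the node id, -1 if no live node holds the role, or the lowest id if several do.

0

after 1 — propose(0,'r'): ·
after 2 — deliver 0→2: n2:back/v0/[r]
after 3 — deliver 2→0: n0:prim/v0/[r]
after 4 — deliver 0→1: n1:back/v0/[r]
after 5 — deliver 1→0: ·
after 6 — deliver 1→0: ·
after 7 — deliver 2→1: ·
after 8 — propose(0,'q'): ·
after 9 — propose(0,'r'): ·
after 10 — deliver 0→2: n2:back/v0/[r,q]
after 11 — deliver 2→0: n0:prim/v0/[r,r]
after 12 — deliver 0→1: n1:back/v0/[r,q]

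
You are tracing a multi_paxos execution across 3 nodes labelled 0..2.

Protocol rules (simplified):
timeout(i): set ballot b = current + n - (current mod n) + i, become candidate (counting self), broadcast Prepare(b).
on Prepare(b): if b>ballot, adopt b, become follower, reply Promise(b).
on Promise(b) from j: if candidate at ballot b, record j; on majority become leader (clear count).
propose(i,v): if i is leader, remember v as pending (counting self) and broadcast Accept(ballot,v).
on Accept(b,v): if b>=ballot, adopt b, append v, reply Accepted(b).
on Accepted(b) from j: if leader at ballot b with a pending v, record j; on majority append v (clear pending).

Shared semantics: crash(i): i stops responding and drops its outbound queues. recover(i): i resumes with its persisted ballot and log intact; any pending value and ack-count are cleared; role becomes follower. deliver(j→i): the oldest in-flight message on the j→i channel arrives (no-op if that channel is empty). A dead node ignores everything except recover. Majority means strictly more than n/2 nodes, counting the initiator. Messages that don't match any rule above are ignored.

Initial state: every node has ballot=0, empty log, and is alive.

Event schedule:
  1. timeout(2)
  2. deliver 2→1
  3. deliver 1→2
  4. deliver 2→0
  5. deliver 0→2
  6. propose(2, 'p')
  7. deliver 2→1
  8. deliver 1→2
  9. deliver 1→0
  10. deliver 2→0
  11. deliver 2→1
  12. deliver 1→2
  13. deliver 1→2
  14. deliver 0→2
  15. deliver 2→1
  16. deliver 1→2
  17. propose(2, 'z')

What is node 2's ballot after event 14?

5

1. timeout(2):  <2:cand b5 ->
2. deliver 2→1:  <1:foll b5 ->
3. deliver 1→2:  <2:lead b5 ->
4. deliver 2→0:  <0:foll b5 ->
5. deliver 0→2:  nop
6. propose(2,'p'):  nop
7. deliver 2→1:  <1:foll b5 p>
8. deliver 1→2:  <2:lead b5 p>
9. deliver 1→0:  nop
10. deliver 2→0:  <0:foll b5 p>
11. deliver 2→1:  nop
12. deliver 1→2:  nop
13. deliver 1→2:  nop
14. deliver 0→2:  nop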